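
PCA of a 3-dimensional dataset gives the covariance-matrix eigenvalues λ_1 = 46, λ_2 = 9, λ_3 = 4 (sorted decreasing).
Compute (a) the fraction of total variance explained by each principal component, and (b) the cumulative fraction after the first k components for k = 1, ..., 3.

Step 1 — total variance = trace(Sigma) = Σ λ_i = 46 + 9 + 4 = 59.

Step 2 — fraction explained by component i = λ_i / Σ λ:
  PC1: 46/59 = 0.7797
  PC2: 9/59 = 0.1525
  PC3: 4/59 = 0.0678

Step 3 — cumulative fraction after k components = (λ_1 + ... + λ_k) / Σ λ:
  k = 1: 46/59 = 0.7797
  k = 2: (46 + 9)/59 = 55/59 = 0.9322
  k = 3: (46 + 9 + 4)/59 = 59/59 = 1

Summary (fraction, with percent):

explained: PC1 0.7797 (77.97%), PC2 0.1525 (15.25%), PC3 0.0678 (6.78%);  cumulative: 0.7797, 0.9322, 1


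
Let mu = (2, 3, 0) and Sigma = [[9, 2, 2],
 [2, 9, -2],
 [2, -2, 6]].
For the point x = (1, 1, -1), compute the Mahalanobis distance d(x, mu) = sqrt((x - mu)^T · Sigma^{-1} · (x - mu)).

Step 1 — centre the observation: (x - mu) = (-1, -2, -1).

Step 2 — invert Sigma (cofactor / det for 3×3, or solve directly):
  Sigma^{-1} = [[0.1337, -0.0428, -0.0588],
 [-0.0428, 0.1337, 0.0588],
 [-0.0588, 0.0588, 0.2059]].

Step 3 — form the quadratic (x - mu)^T · Sigma^{-1} · (x - mu):
  Sigma^{-1} · (x - mu) = (0.0107, -0.2834, -0.2647).
  (x - mu)^T · [Sigma^{-1} · (x - mu)] = (-1)·(0.0107) + (-2)·(-0.2834) + (-1)·(-0.2647) = 0.8209.

Step 4 — take square root: d = √(0.8209) ≈ 0.906.

d(x, mu) = √(0.8209) ≈ 0.906


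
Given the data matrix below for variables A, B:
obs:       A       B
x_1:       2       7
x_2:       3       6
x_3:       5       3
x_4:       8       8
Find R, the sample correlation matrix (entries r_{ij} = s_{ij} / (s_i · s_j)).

Step 1 — column means:
  mean(A) = (2 + 3 + 5 + 8) / 4 = 18/4 = 4.5
  mean(B) = (7 + 6 + 3 + 8) / 4 = 24/4 = 6

Step 2 — sample variances and covariances s[i,j] = (1/(n-1)) · Σ_k (x_{k,i} - mean_i) · (x_{k,j} - mean_j), with n-1 = 3:
  s[A,A] = ((-2.5)·(-2.5) + (-1.5)·(-1.5) + (0.5)·(0.5) + (3.5)·(3.5)) / 3 = 21/3 = 7
  s[A,B] = ((-2.5)·(1) + (-1.5)·(0) + (0.5)·(-3) + (3.5)·(2)) / 3 = 3/3 = 1
  s[B,B] = ((1)·(1) + (0)·(0) + (-3)·(-3) + (2)·(2)) / 3 = 14/3 = 4.6667
  Sample standard deviations s_i = √(s[i,i]):
  s(A) = √(7) = 2.6458
  s(B) = √(4.6667) = 2.1602

Step 3 — r_{ij} = s_{ij} / (s_i · s_j):
  r[A,A] = 1 (diagonal).
  r[A,B] = 1 / (2.6458 · 2.1602) = 1 / 5.7155 = 0.175
  r[B,B] = 1 (diagonal).

R is symmetric with unit diagonal. Assembling:

R = [[1, 0.175],
 [0.175, 1]]


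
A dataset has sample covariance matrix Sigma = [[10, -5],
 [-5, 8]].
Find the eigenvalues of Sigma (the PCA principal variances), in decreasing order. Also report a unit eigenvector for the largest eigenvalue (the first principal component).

Step 1 — characteristic polynomial of 2×2 Sigma:
  det(Sigma - λI) = λ² - trace · λ + det = 0.
  trace = 10 + 8 = 18, det = 10·8 - (-5)² = 55.
Step 2 — discriminant:
  Δ = trace² - 4·det = 324 - 220 = 104.
Step 3 — eigenvalues:
  λ = (trace ± √Δ)/2 = (18 ± 10.198)/2,
  λ_1 = 14.099,  λ_2 = 3.901.

Step 4 — unit eigenvector for λ_1: solve (Sigma - λ_1 I)v = 0. First row:
  (10 - 14.099)·v_x + (-5)·v_y = 0, i.e. (-4.099)·v_x + (-5)·v_y = 0,
  so v ∝ (b, λ_1 - a) = (-5, 4.099); multiply by -1 so the first entry is positive: u = (5, -4.099).
  ||u|| = √((5)² + (-4.099)²) = √(41.802) ≈ 6.4654,
  v_1 = u/||u|| ≈ (0.7733, -0.634) (||v_1|| = 1).

λ_1 = 14.099,  λ_2 = 3.901;  v_1 ≈ (0.7733, -0.634)


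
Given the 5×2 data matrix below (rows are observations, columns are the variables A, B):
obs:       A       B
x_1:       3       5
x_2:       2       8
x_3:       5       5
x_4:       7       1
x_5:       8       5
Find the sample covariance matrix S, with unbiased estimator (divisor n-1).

Step 1 — column means:
  mean(A) = (3 + 2 + 5 + 7 + 8) / 5 = 25/5 = 5
  mean(B) = (5 + 8 + 5 + 1 + 5) / 5 = 24/5 = 4.8

Step 2 — sample covariance S[i,j] = (1/(n-1)) · Σ_k (x_{k,i} - mean_i) · (x_{k,j} - mean_j), with n-1 = 4.
  S[A,A] = ((-2)·(-2) + (-3)·(-3) + (0)·(0) + (2)·(2) + (3)·(3)) / 4 = 26/4 = 6.5
  S[A,B] = ((-2)·(0.2) + (-3)·(3.2) + (0)·(0.2) + (2)·(-3.8) + (3)·(0.2)) / 4 = -17/4 = -4.25
  S[B,B] = ((0.2)·(0.2) + (3.2)·(3.2) + (0.2)·(0.2) + (-3.8)·(-3.8) + (0.2)·(0.2)) / 4 = 24.8/4 = 6.2

S is symmetric (S[j,i] = S[i,j]). Assembling:

S = [[6.5, -4.25],
 [-4.25, 6.2]]


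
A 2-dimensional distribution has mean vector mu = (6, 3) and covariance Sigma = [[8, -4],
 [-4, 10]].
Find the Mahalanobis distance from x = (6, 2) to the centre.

Step 1 — centre the observation: (x - mu) = (0, -1).

Step 2 — invert Sigma. det(Sigma) = 8·10 - (-4)² = 64.
  Sigma^{-1} = (1/det) · [[d, -b], [-b, a]] = [[0.1562, 0.0625],
 [0.0625, 0.125]].

Step 3 — form the quadratic (x - mu)^T · Sigma^{-1} · (x - mu):
  Sigma^{-1} · (x - mu) = (-0.0625, -0.125).
  (x - mu)^T · [Sigma^{-1} · (x - mu)] = (0)·(-0.0625) + (-1)·(-0.125) = 0.125.

Step 4 — take square root: d = √(0.125) ≈ 0.3536.

d(x, mu) = √(0.125) ≈ 0.3536


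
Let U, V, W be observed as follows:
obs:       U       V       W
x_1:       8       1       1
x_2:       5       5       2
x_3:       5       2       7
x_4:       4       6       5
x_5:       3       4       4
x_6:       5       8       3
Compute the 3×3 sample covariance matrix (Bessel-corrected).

Step 1 — column means:
  mean(U) = (8 + 5 + 5 + 4 + 3 + 5) / 6 = 30/6 = 5
  mean(V) = (1 + 5 + 2 + 6 + 4 + 8) / 6 = 26/6 = 4.3333
  mean(W) = (1 + 2 + 7 + 5 + 4 + 3) / 6 = 22/6 = 3.6667

Step 2 — sample covariance S[i,j] = (1/(n-1)) · Σ_k (x_{k,i} - mean_i) · (x_{k,j} - mean_j), with n-1 = 5.
  S[U,U] = ((3)·(3) + (0)·(0) + (0)·(0) + (-1)·(-1) + (-2)·(-2) + (0)·(0)) / 5 = 14/5 = 2.8
  S[U,V] = ((3)·(-3.3333) + (0)·(0.6667) + (0)·(-2.3333) + (-1)·(1.6667) + (-2)·(-0.3333) + (0)·(3.6667)) / 5 = -11/5 = -2.2
  S[U,W] = ((3)·(-2.6667) + (0)·(-1.6667) + (0)·(3.3333) + (-1)·(1.3333) + (-2)·(0.3333) + (0)·(-0.6667)) / 5 = -10/5 = -2
  S[V,V] = ((-3.3333)·(-3.3333) + (0.6667)·(0.6667) + (-2.3333)·(-2.3333) + (1.6667)·(1.6667) + (-0.3333)·(-0.3333) + (3.6667)·(3.6667)) / 5 = 33.3333/5 = 6.6667
  S[V,W] = ((-3.3333)·(-2.6667) + (0.6667)·(-1.6667) + (-2.3333)·(3.3333) + (1.6667)·(1.3333) + (-0.3333)·(0.3333) + (3.6667)·(-0.6667)) / 5 = -0.3333/5 = -0.0667
  S[W,W] = ((-2.6667)·(-2.6667) + (-1.6667)·(-1.6667) + (3.3333)·(3.3333) + (1.3333)·(1.3333) + (0.3333)·(0.3333) + (-0.6667)·(-0.6667)) / 5 = 23.3333/5 = 4.6667

S is symmetric (S[j,i] = S[i,j]). Assembling:

S = [[2.8, -2.2, -2],
 [-2.2, 6.6667, -0.0667],
 [-2, -0.0667, 4.6667]]


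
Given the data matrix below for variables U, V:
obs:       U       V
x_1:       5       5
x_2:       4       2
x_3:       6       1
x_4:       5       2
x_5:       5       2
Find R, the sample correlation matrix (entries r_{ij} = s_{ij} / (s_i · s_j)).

Step 1 — column means:
  mean(U) = (5 + 4 + 6 + 5 + 5) / 5 = 25/5 = 5
  mean(V) = (5 + 2 + 1 + 2 + 2) / 5 = 12/5 = 2.4

Step 2 — sample variances and covariances s[i,j] = (1/(n-1)) · Σ_k (x_{k,i} - mean_i) · (x_{k,j} - mean_j), with n-1 = 4:
  s[U,U] = ((0)·(0) + (-1)·(-1) + (1)·(1) + (0)·(0) + (0)·(0)) / 4 = 2/4 = 0.5
  s[U,V] = ((0)·(2.6) + (-1)·(-0.4) + (1)·(-1.4) + (0)·(-0.4) + (0)·(-0.4)) / 4 = -1/4 = -0.25
  s[V,V] = ((2.6)·(2.6) + (-0.4)·(-0.4) + (-1.4)·(-1.4) + (-0.4)·(-0.4) + (-0.4)·(-0.4)) / 4 = 9.2/4 = 2.3
  Sample standard deviations s_i = √(s[i,i]):
  s(U) = √(0.5) = 0.7071
  s(V) = √(2.3) = 1.5166

Step 3 — r_{ij} = s_{ij} / (s_i · s_j):
  r[U,U] = 1 (diagonal).
  r[U,V] = -0.25 / (0.7071 · 1.5166) = -0.25 / 1.0724 = -0.2331
  r[V,V] = 1 (diagonal).

R is symmetric with unit diagonal. Assembling:

R = [[1, -0.2331],
 [-0.2331, 1]]


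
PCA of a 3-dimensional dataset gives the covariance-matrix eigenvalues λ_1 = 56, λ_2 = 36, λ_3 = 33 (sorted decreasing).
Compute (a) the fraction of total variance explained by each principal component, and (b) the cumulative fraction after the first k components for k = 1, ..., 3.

Step 1 — total variance = trace(Sigma) = Σ λ_i = 56 + 36 + 33 = 125.

Step 2 — fraction explained by component i = λ_i / Σ λ:
  PC1: 56/125 = 0.448
  PC2: 36/125 = 0.288
  PC3: 33/125 = 0.264

Step 3 — cumulative fraction after k components = (λ_1 + ... + λ_k) / Σ λ:
  k = 1: 56/125 = 0.448
  k = 2: (56 + 36)/125 = 92/125 = 0.736
  k = 3: (56 + 36 + 33)/125 = 125/125 = 1

Summary (fraction, with percent):

explained: PC1 0.448 (44.8%), PC2 0.288 (28.8%), PC3 0.264 (26.4%);  cumulative: 0.448, 0.736, 1


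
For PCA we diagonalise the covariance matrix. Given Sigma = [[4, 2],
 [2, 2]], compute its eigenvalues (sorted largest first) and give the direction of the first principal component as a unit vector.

Step 1 — characteristic polynomial of 2×2 Sigma:
  det(Sigma - λI) = λ² - trace · λ + det = 0.
  trace = 4 + 2 = 6, det = 4·2 - (2)² = 4.
Step 2 — discriminant:
  Δ = trace² - 4·det = 36 - 16 = 20.
Step 3 — eigenvalues:
  λ = (trace ± √Δ)/2 = (6 ± 4.4721)/2,
  λ_1 = 5.2361,  λ_2 = 0.7639.

Step 4 — unit eigenvector for λ_1: solve (Sigma - λ_1 I)v = 0. First row:
  (4 - 5.2361)·v_x + (2)·v_y = 0, i.e. (-1.2361)·v_x + (2)·v_y = 0,
  so v ∝ (b, λ_1 - a) = (2, 1.2361) = u.
  ||u|| = √((2)² + (1.2361)²) = √(5.5279) ≈ 2.3511,
  v_1 = u/||u|| ≈ (0.8507, 0.5257) (||v_1|| = 1).

λ_1 = 5.2361,  λ_2 = 0.7639;  v_1 ≈ (0.8507, 0.5257)


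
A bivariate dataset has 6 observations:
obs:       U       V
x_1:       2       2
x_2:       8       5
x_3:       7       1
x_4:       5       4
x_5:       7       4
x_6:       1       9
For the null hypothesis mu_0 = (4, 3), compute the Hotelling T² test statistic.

Step 1 — sample mean vector:
  mean(U) = (2 + 8 + 7 + 5 + 7 + 1) / 6 = 30/6 = 5
  mean(V) = (2 + 5 + 1 + 4 + 4 + 9) / 6 = 25/6 = 4.1667
  x̄ = (5, 4.1667),  deviation x̄ - mu_0 = (5, 4.1667) - (4, 3) = (1, 1.1667).

Step 2 — sample covariance matrix, S[i,j] = (1/(n-1)) · Σ_k (x_{k,i} - mean_i) · (x_{k,j} - mean_j), divisor n-1 = 5:
  S[U,U] = ((-3)·(-3) + (3)·(3) + (2)·(2) + (0)·(0) + (2)·(2) + (-4)·(-4)) / 5 = 42/5 = 8.4
  S[U,V] = ((-3)·(-2.1667) + (3)·(0.8333) + (2)·(-3.1667) + (0)·(-0.1667) + (2)·(-0.1667) + (-4)·(4.8333)) / 5 = -17/5 = -3.4
  S[V,V] = ((-2.1667)·(-2.1667) + (0.8333)·(0.8333) + (-3.1667)·(-3.1667) + (-0.1667)·(-0.1667) + (-0.1667)·(-0.1667) + (4.8333)·(4.8333)) / 5 = 38.8333/5 = 7.7667
  S = [[8.4, -3.4],
 [-3.4, 7.7667]].

Step 3 — invert S. det(S) = 8.4·7.7667 - (-3.4)² = 53.68.
  S^{-1} = (1/det) · [[d, -b], [-b, a]] = [[0.1447, 0.0633],
 [0.0633, 0.1565]].

Step 4 — quadratic form (x̄ - mu_0)^T · S^{-1} · (x̄ - mu_0):
  S^{-1} · (x̄ - mu_0) = (0.2186, 0.2459),
  (x̄ - mu_0)^T · [...] = (1)·(0.2186) + (1.1667)·(0.2459) = 0.5055.

Step 5 — scale by n: T² = 6 · 0.5055 = 3.0328.

T² ≈ 3.0328


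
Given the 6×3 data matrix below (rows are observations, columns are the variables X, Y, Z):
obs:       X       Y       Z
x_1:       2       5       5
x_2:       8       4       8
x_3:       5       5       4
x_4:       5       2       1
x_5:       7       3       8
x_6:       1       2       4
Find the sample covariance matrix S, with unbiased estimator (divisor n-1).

Step 1 — column means:
  mean(X) = (2 + 8 + 5 + 5 + 7 + 1) / 6 = 28/6 = 4.6667
  mean(Y) = (5 + 4 + 5 + 2 + 3 + 2) / 6 = 21/6 = 3.5
  mean(Z) = (5 + 8 + 4 + 1 + 8 + 4) / 6 = 30/6 = 5

Step 2 — sample covariance S[i,j] = (1/(n-1)) · Σ_k (x_{k,i} - mean_i) · (x_{k,j} - mean_j), with n-1 = 5.
  S[X,X] = ((-2.6667)·(-2.6667) + (3.3333)·(3.3333) + (0.3333)·(0.3333) + (0.3333)·(0.3333) + (2.3333)·(2.3333) + (-3.6667)·(-3.6667)) / 5 = 37.3333/5 = 7.4667
  S[X,Y] = ((-2.6667)·(1.5) + (3.3333)·(0.5) + (0.3333)·(1.5) + (0.3333)·(-1.5) + (2.3333)·(-0.5) + (-3.6667)·(-1.5)) / 5 = 2/5 = 0.4
  S[X,Z] = ((-2.6667)·(0) + (3.3333)·(3) + (0.3333)·(-1) + (0.3333)·(-4) + (2.3333)·(3) + (-3.6667)·(-1)) / 5 = 19/5 = 3.8
  S[Y,Y] = ((1.5)·(1.5) + (0.5)·(0.5) + (1.5)·(1.5) + (-1.5)·(-1.5) + (-0.5)·(-0.5) + (-1.5)·(-1.5)) / 5 = 9.5/5 = 1.9
  S[Y,Z] = ((1.5)·(0) + (0.5)·(3) + (1.5)·(-1) + (-1.5)·(-4) + (-0.5)·(3) + (-1.5)·(-1)) / 5 = 6/5 = 1.2
  S[Z,Z] = ((0)·(0) + (3)·(3) + (-1)·(-1) + (-4)·(-4) + (3)·(3) + (-1)·(-1)) / 5 = 36/5 = 7.2

S is symmetric (S[j,i] = S[i,j]). Assembling:

S = [[7.4667, 0.4, 3.8],
 [0.4, 1.9, 1.2],
 [3.8, 1.2, 7.2]]


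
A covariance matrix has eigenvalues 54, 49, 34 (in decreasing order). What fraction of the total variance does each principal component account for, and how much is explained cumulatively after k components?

Step 1 — total variance = trace(Sigma) = Σ λ_i = 54 + 49 + 34 = 137.

Step 2 — fraction explained by component i = λ_i / Σ λ:
  PC1: 54/137 = 0.3942
  PC2: 49/137 = 0.3577
  PC3: 34/137 = 0.2482

Step 3 — cumulative fraction after k components = (λ_1 + ... + λ_k) / Σ λ:
  k = 1: 54/137 = 0.3942
  k = 2: (54 + 49)/137 = 103/137 = 0.7518
  k = 3: (54 + 49 + 34)/137 = 137/137 = 1

Summary (fraction, with percent):

explained: PC1 0.3942 (39.42%), PC2 0.3577 (35.77%), PC3 0.2482 (24.82%);  cumulative: 0.3942, 0.7518, 1


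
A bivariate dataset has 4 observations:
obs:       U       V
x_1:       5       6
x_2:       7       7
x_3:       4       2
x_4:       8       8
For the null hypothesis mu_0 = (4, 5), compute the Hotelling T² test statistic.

Step 1 — sample mean vector:
  mean(U) = (5 + 7 + 4 + 8) / 4 = 24/4 = 6
  mean(V) = (6 + 7 + 2 + 8) / 4 = 23/4 = 5.75
  x̄ = (6, 5.75),  deviation x̄ - mu_0 = (6, 5.75) - (4, 5) = (2, 0.75).

Step 2 — sample covariance matrix, S[i,j] = (1/(n-1)) · Σ_k (x_{k,i} - mean_i) · (x_{k,j} - mean_j), divisor n-1 = 3:
  S[U,U] = ((-1)·(-1) + (1)·(1) + (-2)·(-2) + (2)·(2)) / 3 = 10/3 = 3.3333
  S[U,V] = ((-1)·(0.25) + (1)·(1.25) + (-2)·(-3.75) + (2)·(2.25)) / 3 = 13/3 = 4.3333
  S[V,V] = ((0.25)·(0.25) + (1.25)·(1.25) + (-3.75)·(-3.75) + (2.25)·(2.25)) / 3 = 20.75/3 = 6.9167
  S = [[3.3333, 4.3333],
 [4.3333, 6.9167]].

Step 3 — invert S. det(S) = 3.3333·6.9167 - (4.3333)² = 4.2778.
  S^{-1} = (1/det) · [[d, -b], [-b, a]] = [[1.6169, -1.013],
 [-1.013, 0.7792]].

Step 4 — quadratic form (x̄ - mu_0)^T · S^{-1} · (x̄ - mu_0):
  S^{-1} · (x̄ - mu_0) = (2.474, -1.4416),
  (x̄ - mu_0)^T · [...] = (2)·(2.474) + (0.75)·(-1.4416) = 3.8669.

Step 5 — scale by n: T² = 4 · 3.8669 = 15.4675.

T² ≈ 15.4675


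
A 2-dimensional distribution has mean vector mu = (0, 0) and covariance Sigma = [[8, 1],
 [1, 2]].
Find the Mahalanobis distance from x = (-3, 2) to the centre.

Step 1 — centre the observation: (x - mu) = (-3, 2).

Step 2 — invert Sigma. det(Sigma) = 8·2 - (1)² = 15.
  Sigma^{-1} = (1/det) · [[d, -b], [-b, a]] = [[0.1333, -0.0667],
 [-0.0667, 0.5333]].

Step 3 — form the quadratic (x - mu)^T · Sigma^{-1} · (x - mu):
  Sigma^{-1} · (x - mu) = (-0.5333, 1.2667).
  (x - mu)^T · [Sigma^{-1} · (x - mu)] = (-3)·(-0.5333) + (2)·(1.2667) = 4.1333.

Step 4 — take square root: d = √(4.1333) ≈ 2.0331.

d(x, mu) = √(4.1333) ≈ 2.0331


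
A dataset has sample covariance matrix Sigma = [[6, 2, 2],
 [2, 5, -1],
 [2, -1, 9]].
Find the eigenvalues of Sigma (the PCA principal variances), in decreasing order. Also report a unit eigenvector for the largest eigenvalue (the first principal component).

Step 1 — characteristic polynomial p(λ) = det(λI - Sigma) = λ³ - tr·λ² + c_1·λ - det, where tr = trace, c_1 = sum of the principal 2×2 minors, det = det(Sigma):
  tr = 6 + 5 + 9 = 20,
  c_1 = (6·5 - (2)²) + (6·9 - (2)²) + (5·9 - (-1)²) = 26 + 50 + 44 = 120,
  det = 6·(5·9 - (-1)²) - (2)·((2)·9 - (-1)·(2)) + (2)·((2)·(-1) - 5·(2)) = 6·(44) - (2)·(20) + (2)·(-12) = 200.
  So p(λ) = λ³ - 20λ² + 120λ - 200.
Step 2 — look for an integer root (rational root theorem: any rational root is an integer divisor of 200). Testing λ = 10:
  p(10) = 1000 - 2000 + 1200 - 200 = 0  ✓
  Dividing out (λ - 10): p(λ) = (λ - 10)(λ² - 10λ + 20).
Step 3 — remaining eigenvalues from the quadratic λ² - 10λ + 20 = 0:
  Δ = 10² - 4·20 = 100 - 80 = 20,  λ = (10 ± √20)/2 = (10 ± 4.4721)/2 ≈ 7.2361 or 2.7639.
  Sorted: λ_1 = 10,  λ_2 = 7.2361,  λ_3 = 2.7639  (check: sum = 20 = tr ✓).

Step 4 — unit eigenvector for λ_1 = 10: v spans the null space of (Sigma - λ_1 I), whose rows are
  r_1 = (-4, 2, 2),  r_2 = (2, -5, -1),  r_3 = (2, -1, -1).
  v is orthogonal to every row, so take v ∝ r_1 × r_2 = ((2)·(-1) - (2)·(-5), (2)·(2) - (-4)·(-1), (-4)·(-5) - (2)·(2)) = (8, 0, 16).
  Rescale (divide by 8): u = (1, 0, 2).
  ||u|| = √((1)² + (0)² + (2)²) = √(5) ≈ 2.2361,  v_1 = u/||u|| ≈ (0.4472, 0, 0.8944) (||v_1|| = 1).

λ_1 = 10,  λ_2 = 7.2361,  λ_3 = 2.7639;  v_1 ≈ (0.4472, 0, 0.8944)


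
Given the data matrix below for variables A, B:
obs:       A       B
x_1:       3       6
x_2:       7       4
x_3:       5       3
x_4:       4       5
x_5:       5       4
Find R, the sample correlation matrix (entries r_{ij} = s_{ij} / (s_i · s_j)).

Step 1 — column means:
  mean(A) = (3 + 7 + 5 + 4 + 5) / 5 = 24/5 = 4.8
  mean(B) = (6 + 4 + 3 + 5 + 4) / 5 = 22/5 = 4.4

Step 2 — sample variances and covariances s[i,j] = (1/(n-1)) · Σ_k (x_{k,i} - mean_i) · (x_{k,j} - mean_j), with n-1 = 4:
  s[A,A] = ((-1.8)·(-1.8) + (2.2)·(2.2) + (0.2)·(0.2) + (-0.8)·(-0.8) + (0.2)·(0.2)) / 4 = 8.8/4 = 2.2
  s[A,B] = ((-1.8)·(1.6) + (2.2)·(-0.4) + (0.2)·(-1.4) + (-0.8)·(0.6) + (0.2)·(-0.4)) / 4 = -4.6/4 = -1.15
  s[B,B] = ((1.6)·(1.6) + (-0.4)·(-0.4) + (-1.4)·(-1.4) + (0.6)·(0.6) + (-0.4)·(-0.4)) / 4 = 5.2/4 = 1.3
  Sample standard deviations s_i = √(s[i,i]):
  s(A) = √(2.2) = 1.4832
  s(B) = √(1.3) = 1.1402

Step 3 — r_{ij} = s_{ij} / (s_i · s_j):
  r[A,A] = 1 (diagonal).
  r[A,B] = -1.15 / (1.4832 · 1.1402) = -1.15 / 1.6912 = -0.68
  r[B,B] = 1 (diagonal).

R is symmetric with unit diagonal. Assembling:

R = [[1, -0.68],
 [-0.68, 1]]


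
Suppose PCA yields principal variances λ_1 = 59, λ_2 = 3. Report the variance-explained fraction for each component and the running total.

Step 1 — total variance = trace(Sigma) = Σ λ_i = 59 + 3 = 62.

Step 2 — fraction explained by component i = λ_i / Σ λ:
  PC1: 59/62 = 0.9516
  PC2: 3/62 = 0.0484

Step 3 — cumulative fraction after k components = (λ_1 + ... + λ_k) / Σ λ:
  k = 1: 59/62 = 0.9516
  k = 2: (59 + 3)/62 = 62/62 = 1

Summary (fraction, with percent):

explained: PC1 0.9516 (95.16%), PC2 0.0484 (4.84%);  cumulative: 0.9516, 1


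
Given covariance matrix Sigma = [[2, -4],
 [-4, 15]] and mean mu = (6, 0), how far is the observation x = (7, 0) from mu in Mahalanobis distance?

Step 1 — centre the observation: (x - mu) = (1, 0).

Step 2 — invert Sigma. det(Sigma) = 2·15 - (-4)² = 14.
  Sigma^{-1} = (1/det) · [[d, -b], [-b, a]] = [[1.0714, 0.2857],
 [0.2857, 0.1429]].

Step 3 — form the quadratic (x - mu)^T · Sigma^{-1} · (x - mu):
  Sigma^{-1} · (x - mu) = (1.0714, 0.2857).
  (x - mu)^T · [Sigma^{-1} · (x - mu)] = (1)·(1.0714) + (0)·(0.2857) = 1.0714.

Step 4 — take square root: d = √(1.0714) ≈ 1.0351.

d(x, mu) = √(1.0714) ≈ 1.0351


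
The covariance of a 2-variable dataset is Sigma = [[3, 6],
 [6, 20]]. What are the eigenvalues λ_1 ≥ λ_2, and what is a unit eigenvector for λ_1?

Step 1 — characteristic polynomial of 2×2 Sigma:
  det(Sigma - λI) = λ² - trace · λ + det = 0.
  trace = 3 + 20 = 23, det = 3·20 - (6)² = 24.
Step 2 — discriminant:
  Δ = trace² - 4·det = 529 - 96 = 433.
Step 3 — eigenvalues:
  λ = (trace ± √Δ)/2 = (23 ± 20.8087)/2,
  λ_1 = 21.9043,  λ_2 = 1.0957.

Step 4 — unit eigenvector for λ_1: solve (Sigma - λ_1 I)v = 0. First row:
  (3 - 21.9043)·v_x + (6)·v_y = 0, i.e. (-18.9043)·v_x + (6)·v_y = 0,
  so v ∝ (b, λ_1 - a) = (6, 18.9043) = u.
  ||u|| = √((6)² + (18.9043)²) = √(393.3735) ≈ 19.8336,
  v_1 = u/||u|| ≈ (0.3025, 0.9531) (||v_1|| = 1).

λ_1 = 21.9043,  λ_2 = 1.0957;  v_1 ≈ (0.3025, 0.9531)


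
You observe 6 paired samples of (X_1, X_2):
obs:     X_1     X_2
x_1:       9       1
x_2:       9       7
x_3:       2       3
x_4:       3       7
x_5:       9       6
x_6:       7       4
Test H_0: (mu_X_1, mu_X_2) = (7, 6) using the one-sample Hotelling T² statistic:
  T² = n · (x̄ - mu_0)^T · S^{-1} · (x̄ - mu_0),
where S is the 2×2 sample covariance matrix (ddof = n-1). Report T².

Step 1 — sample mean vector:
  mean(X_1) = (9 + 9 + 2 + 3 + 9 + 7) / 6 = 39/6 = 6.5
  mean(X_2) = (1 + 7 + 3 + 7 + 6 + 4) / 6 = 28/6 = 4.6667
  x̄ = (6.5, 4.6667),  deviation x̄ - mu_0 = (6.5, 4.6667) - (7, 6) = (-0.5, -1.3333).

Step 2 — sample covariance matrix, S[i,j] = (1/(n-1)) · Σ_k (x_{k,i} - mean_i) · (x_{k,j} - mean_j), divisor n-1 = 5:
  S[X_1,X_1] = ((2.5)·(2.5) + (2.5)·(2.5) + (-4.5)·(-4.5) + (-3.5)·(-3.5) + (2.5)·(2.5) + (0.5)·(0.5)) / 5 = 51.5/5 = 10.3
  S[X_1,X_2] = ((2.5)·(-3.6667) + (2.5)·(2.3333) + (-4.5)·(-1.6667) + (-3.5)·(2.3333) + (2.5)·(1.3333) + (0.5)·(-0.6667)) / 5 = -1/5 = -0.2
  S[X_2,X_2] = ((-3.6667)·(-3.6667) + (2.3333)·(2.3333) + (-1.6667)·(-1.6667) + (2.3333)·(2.3333) + (1.3333)·(1.3333) + (-0.6667)·(-0.6667)) / 5 = 29.3333/5 = 5.8667
  S = [[10.3, -0.2],
 [-0.2, 5.8667]].

Step 3 — invert S. det(S) = 10.3·5.8667 - (-0.2)² = 60.3867.
  S^{-1} = (1/det) · [[d, -b], [-b, a]] = [[0.0972, 0.0033],
 [0.0033, 0.1706]].

Step 4 — quadratic form (x̄ - mu_0)^T · S^{-1} · (x̄ - mu_0):
  S^{-1} · (x̄ - mu_0) = (-0.053, -0.2291),
  (x̄ - mu_0)^T · [...] = (-0.5)·(-0.053) + (-1.3333)·(-0.2291) = 0.3319.

Step 5 — scale by n: T² = 6 · 0.3319 = 1.9916.

T² ≈ 1.9916


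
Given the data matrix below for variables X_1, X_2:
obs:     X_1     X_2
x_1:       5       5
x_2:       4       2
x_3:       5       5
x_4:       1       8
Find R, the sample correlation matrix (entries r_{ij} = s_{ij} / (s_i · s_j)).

Step 1 — column means:
  mean(X_1) = (5 + 4 + 5 + 1) / 4 = 15/4 = 3.75
  mean(X_2) = (5 + 2 + 5 + 8) / 4 = 20/4 = 5

Step 2 — sample variances and covariances s[i,j] = (1/(n-1)) · Σ_k (x_{k,i} - mean_i) · (x_{k,j} - mean_j), with n-1 = 3:
  s[X_1,X_1] = ((1.25)·(1.25) + (0.25)·(0.25) + (1.25)·(1.25) + (-2.75)·(-2.75)) / 3 = 10.75/3 = 3.5833
  s[X_1,X_2] = ((1.25)·(0) + (0.25)·(-3) + (1.25)·(0) + (-2.75)·(3)) / 3 = -9/3 = -3
  s[X_2,X_2] = ((0)·(0) + (-3)·(-3) + (0)·(0) + (3)·(3)) / 3 = 18/3 = 6
  Sample standard deviations s_i = √(s[i,i]):
  s(X_1) = √(3.5833) = 1.893
  s(X_2) = √(6) = 2.4495

Step 3 — r_{ij} = s_{ij} / (s_i · s_j):
  r[X_1,X_1] = 1 (diagonal).
  r[X_1,X_2] = -3 / (1.893 · 2.4495) = -3 / 4.6368 = -0.647
  r[X_2,X_2] = 1 (diagonal).

R is symmetric with unit diagonal. Assembling:

R = [[1, -0.647],
 [-0.647, 1]]


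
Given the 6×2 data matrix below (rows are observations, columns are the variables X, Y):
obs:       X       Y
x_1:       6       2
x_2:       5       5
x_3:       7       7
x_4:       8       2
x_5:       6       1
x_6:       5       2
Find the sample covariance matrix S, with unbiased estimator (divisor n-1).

Step 1 — column means:
  mean(X) = (6 + 5 + 7 + 8 + 6 + 5) / 6 = 37/6 = 6.1667
  mean(Y) = (2 + 5 + 7 + 2 + 1 + 2) / 6 = 19/6 = 3.1667

Step 2 — sample covariance S[i,j] = (1/(n-1)) · Σ_k (x_{k,i} - mean_i) · (x_{k,j} - mean_j), with n-1 = 5.
  S[X,X] = ((-0.1667)·(-0.1667) + (-1.1667)·(-1.1667) + (0.8333)·(0.8333) + (1.8333)·(1.8333) + (-0.1667)·(-0.1667) + (-1.1667)·(-1.1667)) / 5 = 6.8333/5 = 1.3667
  S[X,Y] = ((-0.1667)·(-1.1667) + (-1.1667)·(1.8333) + (0.8333)·(3.8333) + (1.8333)·(-1.1667) + (-0.1667)·(-2.1667) + (-1.1667)·(-1.1667)) / 5 = 0.8333/5 = 0.1667
  S[Y,Y] = ((-1.1667)·(-1.1667) + (1.8333)·(1.8333) + (3.8333)·(3.8333) + (-1.1667)·(-1.1667) + (-2.1667)·(-2.1667) + (-1.1667)·(-1.1667)) / 5 = 26.8333/5 = 5.3667

S is symmetric (S[j,i] = S[i,j]). Assembling:

S = [[1.3667, 0.1667],
 [0.1667, 5.3667]]


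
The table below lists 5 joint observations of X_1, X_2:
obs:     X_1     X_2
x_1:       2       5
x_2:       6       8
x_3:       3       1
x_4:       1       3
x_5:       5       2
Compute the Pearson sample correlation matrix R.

Step 1 — column means:
  mean(X_1) = (2 + 6 + 3 + 1 + 5) / 5 = 17/5 = 3.4
  mean(X_2) = (5 + 8 + 1 + 3 + 2) / 5 = 19/5 = 3.8

Step 2 — sample variances and covariances s[i,j] = (1/(n-1)) · Σ_k (x_{k,i} - mean_i) · (x_{k,j} - mean_j), with n-1 = 4:
  s[X_1,X_1] = ((-1.4)·(-1.4) + (2.6)·(2.6) + (-0.4)·(-0.4) + (-2.4)·(-2.4) + (1.6)·(1.6)) / 4 = 17.2/4 = 4.3
  s[X_1,X_2] = ((-1.4)·(1.2) + (2.6)·(4.2) + (-0.4)·(-2.8) + (-2.4)·(-0.8) + (1.6)·(-1.8)) / 4 = 9.4/4 = 2.35
  s[X_2,X_2] = ((1.2)·(1.2) + (4.2)·(4.2) + (-2.8)·(-2.8) + (-0.8)·(-0.8) + (-1.8)·(-1.8)) / 4 = 30.8/4 = 7.7
  Sample standard deviations s_i = √(s[i,i]):
  s(X_1) = √(4.3) = 2.0736
  s(X_2) = √(7.7) = 2.7749

Step 3 — r_{ij} = s_{ij} / (s_i · s_j):
  r[X_1,X_1] = 1 (diagonal).
  r[X_1,X_2] = 2.35 / (2.0736 · 2.7749) = 2.35 / 5.7541 = 0.4084
  r[X_2,X_2] = 1 (diagonal).

R is symmetric with unit diagonal. Assembling:

R = [[1, 0.4084],
 [0.4084, 1]]


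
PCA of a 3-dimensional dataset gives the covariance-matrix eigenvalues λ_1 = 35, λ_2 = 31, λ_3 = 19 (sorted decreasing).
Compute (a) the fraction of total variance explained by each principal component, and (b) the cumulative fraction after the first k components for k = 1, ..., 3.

Step 1 — total variance = trace(Sigma) = Σ λ_i = 35 + 31 + 19 = 85.

Step 2 — fraction explained by component i = λ_i / Σ λ:
  PC1: 35/85 = 0.4118
  PC2: 31/85 = 0.3647
  PC3: 19/85 = 0.2235

Step 3 — cumulative fraction after k components = (λ_1 + ... + λ_k) / Σ λ:
  k = 1: 35/85 = 0.4118
  k = 2: (35 + 31)/85 = 66/85 = 0.7765
  k = 3: (35 + 31 + 19)/85 = 85/85 = 1

Summary (fraction, with percent):

explained: PC1 0.4118 (41.18%), PC2 0.3647 (36.47%), PC3 0.2235 (22.35%);  cumulative: 0.4118, 0.7765, 1


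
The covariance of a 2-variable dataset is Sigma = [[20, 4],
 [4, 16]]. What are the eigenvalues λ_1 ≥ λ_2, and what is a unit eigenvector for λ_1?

Step 1 — characteristic polynomial of 2×2 Sigma:
  det(Sigma - λI) = λ² - trace · λ + det = 0.
  trace = 20 + 16 = 36, det = 20·16 - (4)² = 304.
Step 2 — discriminant:
  Δ = trace² - 4·det = 1296 - 1216 = 80.
Step 3 — eigenvalues:
  λ = (trace ± √Δ)/2 = (36 ± 8.9443)/2,
  λ_1 = 22.4721,  λ_2 = 13.5279.

Step 4 — unit eigenvector for λ_1: solve (Sigma - λ_1 I)v = 0. First row:
  (20 - 22.4721)·v_x + (4)·v_y = 0, i.e. (-2.4721)·v_x + (4)·v_y = 0,
  so v ∝ (b, λ_1 - a) = (4, 2.4721) = u.
  ||u|| = √((4)² + (2.4721)²) = √(22.1115) ≈ 4.7023,
  v_1 = u/||u|| ≈ (0.8507, 0.5257) (||v_1|| = 1).

λ_1 = 22.4721,  λ_2 = 13.5279;  v_1 ≈ (0.8507, 0.5257)


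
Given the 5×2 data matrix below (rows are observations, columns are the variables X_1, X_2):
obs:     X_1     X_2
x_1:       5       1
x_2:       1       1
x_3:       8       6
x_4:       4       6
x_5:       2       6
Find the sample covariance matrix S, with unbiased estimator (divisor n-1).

Step 1 — column means:
  mean(X_1) = (5 + 1 + 8 + 4 + 2) / 5 = 20/5 = 4
  mean(X_2) = (1 + 1 + 6 + 6 + 6) / 5 = 20/5 = 4

Step 2 — sample covariance S[i,j] = (1/(n-1)) · Σ_k (x_{k,i} - mean_i) · (x_{k,j} - mean_j), with n-1 = 4.
  S[X_1,X_1] = ((1)·(1) + (-3)·(-3) + (4)·(4) + (0)·(0) + (-2)·(-2)) / 4 = 30/4 = 7.5
  S[X_1,X_2] = ((1)·(-3) + (-3)·(-3) + (4)·(2) + (0)·(2) + (-2)·(2)) / 4 = 10/4 = 2.5
  S[X_2,X_2] = ((-3)·(-3) + (-3)·(-3) + (2)·(2) + (2)·(2) + (2)·(2)) / 4 = 30/4 = 7.5

S is symmetric (S[j,i] = S[i,j]). Assembling:

S = [[7.5, 2.5],
 [2.5, 7.5]]


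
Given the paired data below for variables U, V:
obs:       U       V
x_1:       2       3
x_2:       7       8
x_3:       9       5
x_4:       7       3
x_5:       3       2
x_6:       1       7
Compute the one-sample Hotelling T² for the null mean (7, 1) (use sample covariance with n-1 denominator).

Step 1 — sample mean vector:
  mean(U) = (2 + 7 + 9 + 7 + 3 + 1) / 6 = 29/6 = 4.8333
  mean(V) = (3 + 8 + 5 + 3 + 2 + 7) / 6 = 28/6 = 4.6667
  x̄ = (4.8333, 4.6667),  deviation x̄ - mu_0 = (4.8333, 4.6667) - (7, 1) = (-2.1667, 3.6667).

Step 2 — sample covariance matrix, S[i,j] = (1/(n-1)) · Σ_k (x_{k,i} - mean_i) · (x_{k,j} - mean_j), divisor n-1 = 5:
  S[U,U] = ((-2.8333)·(-2.8333) + (2.1667)·(2.1667) + (4.1667)·(4.1667) + (2.1667)·(2.1667) + (-1.8333)·(-1.8333) + (-3.8333)·(-3.8333)) / 5 = 52.8333/5 = 10.5667
  S[U,V] = ((-2.8333)·(-1.6667) + (2.1667)·(3.3333) + (4.1667)·(0.3333) + (2.1667)·(-1.6667) + (-1.8333)·(-2.6667) + (-3.8333)·(2.3333)) / 5 = 5.6667/5 = 1.1333
  S[V,V] = ((-1.6667)·(-1.6667) + (3.3333)·(3.3333) + (0.3333)·(0.3333) + (-1.6667)·(-1.6667) + (-2.6667)·(-2.6667) + (2.3333)·(2.3333)) / 5 = 29.3333/5 = 5.8667
  S = [[10.5667, 1.1333],
 [1.1333, 5.8667]].

Step 3 — invert S. det(S) = 10.5667·5.8667 - (1.1333)² = 60.7067.
  S^{-1} = (1/det) · [[d, -b], [-b, a]] = [[0.0966, -0.0187],
 [-0.0187, 0.1741]].

Step 4 — quadratic form (x̄ - mu_0)^T · S^{-1} · (x̄ - mu_0):
  S^{-1} · (x̄ - mu_0) = (-0.2778, 0.6787),
  (x̄ - mu_0)^T · [...] = (-2.1667)·(-0.2778) + (3.6667)·(0.6787) = 3.0905.

Step 5 — scale by n: T² = 6 · 3.0905 = 18.5427.

T² ≈ 18.5427


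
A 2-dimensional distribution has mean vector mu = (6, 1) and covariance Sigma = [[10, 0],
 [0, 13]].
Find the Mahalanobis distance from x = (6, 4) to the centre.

Step 1 — centre the observation: (x - mu) = (0, 3).

Step 2 — invert Sigma. det(Sigma) = 10·13 - (0)² = 130.
  Sigma^{-1} = (1/det) · [[d, -b], [-b, a]] = [[0.1, 0],
 [0, 0.0769]].

Step 3 — form the quadratic (x - mu)^T · Sigma^{-1} · (x - mu):
  Sigma^{-1} · (x - mu) = (0, 0.2308).
  (x - mu)^T · [Sigma^{-1} · (x - mu)] = (0)·(0) + (3)·(0.2308) = 0.6923.

Step 4 — take square root: d = √(0.6923) ≈ 0.8321.

d(x, mu) = √(0.6923) ≈ 0.8321


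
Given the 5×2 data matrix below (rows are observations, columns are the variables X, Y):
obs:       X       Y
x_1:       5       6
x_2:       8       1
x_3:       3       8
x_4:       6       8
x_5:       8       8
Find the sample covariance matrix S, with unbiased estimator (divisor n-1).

Step 1 — column means:
  mean(X) = (5 + 8 + 3 + 6 + 8) / 5 = 30/5 = 6
  mean(Y) = (6 + 1 + 8 + 8 + 8) / 5 = 31/5 = 6.2

Step 2 — sample covariance S[i,j] = (1/(n-1)) · Σ_k (x_{k,i} - mean_i) · (x_{k,j} - mean_j), with n-1 = 4.
  S[X,X] = ((-1)·(-1) + (2)·(2) + (-3)·(-3) + (0)·(0) + (2)·(2)) / 4 = 18/4 = 4.5
  S[X,Y] = ((-1)·(-0.2) + (2)·(-5.2) + (-3)·(1.8) + (0)·(1.8) + (2)·(1.8)) / 4 = -12/4 = -3
  S[Y,Y] = ((-0.2)·(-0.2) + (-5.2)·(-5.2) + (1.8)·(1.8) + (1.8)·(1.8) + (1.8)·(1.8)) / 4 = 36.8/4 = 9.2

S is symmetric (S[j,i] = S[i,j]). Assembling:

S = [[4.5, -3],
 [-3, 9.2]]


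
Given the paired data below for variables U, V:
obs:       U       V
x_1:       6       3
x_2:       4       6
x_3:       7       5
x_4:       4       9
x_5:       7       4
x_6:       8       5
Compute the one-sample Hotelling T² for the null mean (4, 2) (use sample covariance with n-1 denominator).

Step 1 — sample mean vector:
  mean(U) = (6 + 4 + 7 + 4 + 7 + 8) / 6 = 36/6 = 6
  mean(V) = (3 + 6 + 5 + 9 + 4 + 5) / 6 = 32/6 = 5.3333
  x̄ = (6, 5.3333),  deviation x̄ - mu_0 = (6, 5.3333) - (4, 2) = (2, 3.3333).

Step 2 — sample covariance matrix, S[i,j] = (1/(n-1)) · Σ_k (x_{k,i} - mean_i) · (x_{k,j} - mean_j), divisor n-1 = 5:
  S[U,U] = ((0)·(0) + (-2)·(-2) + (1)·(1) + (-2)·(-2) + (1)·(1) + (2)·(2)) / 5 = 14/5 = 2.8
  S[U,V] = ((0)·(-2.3333) + (-2)·(0.6667) + (1)·(-0.3333) + (-2)·(3.6667) + (1)·(-1.3333) + (2)·(-0.3333)) / 5 = -11/5 = -2.2
  S[V,V] = ((-2.3333)·(-2.3333) + (0.6667)·(0.6667) + (-0.3333)·(-0.3333) + (3.6667)·(3.6667) + (-1.3333)·(-1.3333) + (-0.3333)·(-0.3333)) / 5 = 21.3333/5 = 4.2667
  S = [[2.8, -2.2],
 [-2.2, 4.2667]].

Step 3 — invert S. det(S) = 2.8·4.2667 - (-2.2)² = 7.1067.
  S^{-1} = (1/det) · [[d, -b], [-b, a]] = [[0.6004, 0.3096],
 [0.3096, 0.394]].

Step 4 — quadratic form (x̄ - mu_0)^T · S^{-1} · (x̄ - mu_0):
  S^{-1} · (x̄ - mu_0) = (2.2326, 1.9325),
  (x̄ - mu_0)^T · [...] = (2)·(2.2326) + (3.3333)·(1.9325) = 10.9068.

Step 5 — scale by n: T² = 6 · 10.9068 = 65.4409.

T² ≈ 65.4409


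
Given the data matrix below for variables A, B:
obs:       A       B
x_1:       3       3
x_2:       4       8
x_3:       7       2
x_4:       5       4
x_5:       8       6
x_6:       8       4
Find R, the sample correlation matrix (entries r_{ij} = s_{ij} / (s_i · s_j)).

Step 1 — column means:
  mean(A) = (3 + 4 + 7 + 5 + 8 + 8) / 6 = 35/6 = 5.8333
  mean(B) = (3 + 8 + 2 + 4 + 6 + 4) / 6 = 27/6 = 4.5

Step 2 — sample variances and covariances s[i,j] = (1/(n-1)) · Σ_k (x_{k,i} - mean_i) · (x_{k,j} - mean_j), with n-1 = 5:
  s[A,A] = ((-2.8333)·(-2.8333) + (-1.8333)·(-1.8333) + (1.1667)·(1.1667) + (-0.8333)·(-0.8333) + (2.1667)·(2.1667) + (2.1667)·(2.1667)) / 5 = 22.8333/5 = 4.5667
  s[A,B] = ((-2.8333)·(-1.5) + (-1.8333)·(3.5) + (1.1667)·(-2.5) + (-0.8333)·(-0.5) + (2.1667)·(1.5) + (2.1667)·(-0.5)) / 5 = -2.5/5 = -0.5
  s[B,B] = ((-1.5)·(-1.5) + (3.5)·(3.5) + (-2.5)·(-2.5) + (-0.5)·(-0.5) + (1.5)·(1.5) + (-0.5)·(-0.5)) / 5 = 23.5/5 = 4.7
  Sample standard deviations s_i = √(s[i,i]):
  s(A) = √(4.5667) = 2.137
  s(B) = √(4.7) = 2.1679

Step 3 — r_{ij} = s_{ij} / (s_i · s_j):
  r[A,A] = 1 (diagonal).
  r[A,B] = -0.5 / (2.137 · 2.1679) = -0.5 / 4.6329 = -0.1079
  r[B,B] = 1 (diagonal).

R is symmetric with unit diagonal. Assembling:

R = [[1, -0.1079],
 [-0.1079, 1]]


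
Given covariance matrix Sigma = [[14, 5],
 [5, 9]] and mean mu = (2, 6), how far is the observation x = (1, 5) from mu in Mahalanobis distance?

Step 1 — centre the observation: (x - mu) = (-1, -1).

Step 2 — invert Sigma. det(Sigma) = 14·9 - (5)² = 101.
  Sigma^{-1} = (1/det) · [[d, -b], [-b, a]] = [[0.0891, -0.0495],
 [-0.0495, 0.1386]].

Step 3 — form the quadratic (x - mu)^T · Sigma^{-1} · (x - mu):
  Sigma^{-1} · (x - mu) = (-0.0396, -0.0891).
  (x - mu)^T · [Sigma^{-1} · (x - mu)] = (-1)·(-0.0396) + (-1)·(-0.0891) = 0.1287.

Step 4 — take square root: d = √(0.1287) ≈ 0.3588.

d(x, mu) = √(0.1287) ≈ 0.3588


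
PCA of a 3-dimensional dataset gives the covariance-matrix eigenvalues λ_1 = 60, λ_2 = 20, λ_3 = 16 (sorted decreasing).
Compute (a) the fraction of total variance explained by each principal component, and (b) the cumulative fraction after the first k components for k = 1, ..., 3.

Step 1 — total variance = trace(Sigma) = Σ λ_i = 60 + 20 + 16 = 96.

Step 2 — fraction explained by component i = λ_i / Σ λ:
  PC1: 60/96 = 0.625
  PC2: 20/96 = 0.2083
  PC3: 16/96 = 0.1667

Step 3 — cumulative fraction after k components = (λ_1 + ... + λ_k) / Σ λ:
  k = 1: 60/96 = 0.625
  k = 2: (60 + 20)/96 = 80/96 = 0.8333
  k = 3: (60 + 20 + 16)/96 = 96/96 = 1

Summary (fraction, with percent):

explained: PC1 0.625 (62.5%), PC2 0.2083 (20.83%), PC3 0.1667 (16.67%);  cumulative: 0.625, 0.8333, 1


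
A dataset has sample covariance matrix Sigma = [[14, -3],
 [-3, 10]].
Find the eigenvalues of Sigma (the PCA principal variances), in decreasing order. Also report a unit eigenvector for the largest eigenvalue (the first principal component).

Step 1 — characteristic polynomial of 2×2 Sigma:
  det(Sigma - λI) = λ² - trace · λ + det = 0.
  trace = 14 + 10 = 24, det = 14·10 - (-3)² = 131.
Step 2 — discriminant:
  Δ = trace² - 4·det = 576 - 524 = 52.
Step 3 — eigenvalues:
  λ = (trace ± √Δ)/2 = (24 ± 7.2111)/2,
  λ_1 = 15.6056,  λ_2 = 8.3944.

Step 4 — unit eigenvector for λ_1: solve (Sigma - λ_1 I)v = 0. First row:
  (14 - 15.6056)·v_x + (-3)·v_y = 0, i.e. (-1.6056)·v_x + (-3)·v_y = 0,
  so v ∝ (b, λ_1 - a) = (-3, 1.6056); multiply by -1 so the first entry is positive: u = (3, -1.6056).
  ||u|| = √((3)² + (-1.6056)²) = √(11.5778) ≈ 3.4026,
  v_1 = u/||u|| ≈ (0.8817, -0.4719) (||v_1|| = 1).

λ_1 = 15.6056,  λ_2 = 8.3944;  v_1 ≈ (0.8817, -0.4719)


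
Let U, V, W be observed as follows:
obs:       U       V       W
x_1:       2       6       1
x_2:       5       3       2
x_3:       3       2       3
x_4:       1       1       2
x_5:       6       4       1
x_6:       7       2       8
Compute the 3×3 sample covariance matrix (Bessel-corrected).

Step 1 — column means:
  mean(U) = (2 + 5 + 3 + 1 + 6 + 7) / 6 = 24/6 = 4
  mean(V) = (6 + 3 + 2 + 1 + 4 + 2) / 6 = 18/6 = 3
  mean(W) = (1 + 2 + 3 + 2 + 1 + 8) / 6 = 17/6 = 2.8333

Step 2 — sample covariance S[i,j] = (1/(n-1)) · Σ_k (x_{k,i} - mean_i) · (x_{k,j} - mean_j), with n-1 = 5.
  S[U,U] = ((-2)·(-2) + (1)·(1) + (-1)·(-1) + (-3)·(-3) + (2)·(2) + (3)·(3)) / 5 = 28/5 = 5.6
  S[U,V] = ((-2)·(3) + (1)·(0) + (-1)·(-1) + (-3)·(-2) + (2)·(1) + (3)·(-1)) / 5 = 0/5 = 0
  S[U,W] = ((-2)·(-1.8333) + (1)·(-0.8333) + (-1)·(0.1667) + (-3)·(-0.8333) + (2)·(-1.8333) + (3)·(5.1667)) / 5 = 17/5 = 3.4
  S[V,V] = ((3)·(3) + (0)·(0) + (-1)·(-1) + (-2)·(-2) + (1)·(1) + (-1)·(-1)) / 5 = 16/5 = 3.2
  S[V,W] = ((3)·(-1.8333) + (0)·(-0.8333) + (-1)·(0.1667) + (-2)·(-0.8333) + (1)·(-1.8333) + (-1)·(5.1667)) / 5 = -11/5 = -2.2
  S[W,W] = ((-1.8333)·(-1.8333) + (-0.8333)·(-0.8333) + (0.1667)·(0.1667) + (-0.8333)·(-0.8333) + (-1.8333)·(-1.8333) + (5.1667)·(5.1667)) / 5 = 34.8333/5 = 6.9667

S is symmetric (S[j,i] = S[i,j]). Assembling:

S = [[5.6, 0, 3.4],
 [0, 3.2, -2.2],
 [3.4, -2.2, 6.9667]]


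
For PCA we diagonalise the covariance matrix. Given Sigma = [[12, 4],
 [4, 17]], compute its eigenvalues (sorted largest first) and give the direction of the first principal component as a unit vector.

Step 1 — characteristic polynomial of 2×2 Sigma:
  det(Sigma - λI) = λ² - trace · λ + det = 0.
  trace = 12 + 17 = 29, det = 12·17 - (4)² = 188.
Step 2 — discriminant:
  Δ = trace² - 4·det = 841 - 752 = 89.
Step 3 — eigenvalues:
  λ = (trace ± √Δ)/2 = (29 ± 9.434)/2,
  λ_1 = 19.217,  λ_2 = 9.783.

Step 4 — unit eigenvector for λ_1: solve (Sigma - λ_1 I)v = 0. First row:
  (12 - 19.217)·v_x + (4)·v_y = 0, i.e. (-7.217)·v_x + (4)·v_y = 0,
  so v ∝ (b, λ_1 - a) = (4, 7.217) = u.
  ||u|| = √((4)² + (7.217)²) = √(68.085) ≈ 8.2514,
  v_1 = u/||u|| ≈ (0.4848, 0.8746) (||v_1|| = 1).

λ_1 = 19.217,  λ_2 = 9.783;  v_1 ≈ (0.4848, 0.8746)


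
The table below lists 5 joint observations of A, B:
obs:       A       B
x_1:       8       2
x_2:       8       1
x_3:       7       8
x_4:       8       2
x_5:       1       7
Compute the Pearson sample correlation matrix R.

Step 1 — column means:
  mean(A) = (8 + 8 + 7 + 8 + 1) / 5 = 32/5 = 6.4
  mean(B) = (2 + 1 + 8 + 2 + 7) / 5 = 20/5 = 4

Step 2 — sample variances and covariances s[i,j] = (1/(n-1)) · Σ_k (x_{k,i} - mean_i) · (x_{k,j} - mean_j), with n-1 = 4:
  s[A,A] = ((1.6)·(1.6) + (1.6)·(1.6) + (0.6)·(0.6) + (1.6)·(1.6) + (-5.4)·(-5.4)) / 4 = 37.2/4 = 9.3
  s[A,B] = ((1.6)·(-2) + (1.6)·(-3) + (0.6)·(4) + (1.6)·(-2) + (-5.4)·(3)) / 4 = -25/4 = -6.25
  s[B,B] = ((-2)·(-2) + (-3)·(-3) + (4)·(4) + (-2)·(-2) + (3)·(3)) / 4 = 42/4 = 10.5
  Sample standard deviations s_i = √(s[i,i]):
  s(A) = √(9.3) = 3.0496
  s(B) = √(10.5) = 3.2404

Step 3 — r_{ij} = s_{ij} / (s_i · s_j):
  r[A,A] = 1 (diagonal).
  r[A,B] = -6.25 / (3.0496 · 3.2404) = -6.25 / 9.8818 = -0.6325
  r[B,B] = 1 (diagonal).

R is symmetric with unit diagonal. Assembling:

R = [[1, -0.6325],
 [-0.6325, 1]]


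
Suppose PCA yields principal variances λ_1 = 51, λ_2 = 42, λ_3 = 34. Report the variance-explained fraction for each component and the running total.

Step 1 — total variance = trace(Sigma) = Σ λ_i = 51 + 42 + 34 = 127.

Step 2 — fraction explained by component i = λ_i / Σ λ:
  PC1: 51/127 = 0.4016
  PC2: 42/127 = 0.3307
  PC3: 34/127 = 0.2677

Step 3 — cumulative fraction after k components = (λ_1 + ... + λ_k) / Σ λ:
  k = 1: 51/127 = 0.4016
  k = 2: (51 + 42)/127 = 93/127 = 0.7323
  k = 3: (51 + 42 + 34)/127 = 127/127 = 1

Summary (fraction, with percent):

explained: PC1 0.4016 (40.16%), PC2 0.3307 (33.07%), PC3 0.2677 (26.77%);  cumulative: 0.4016, 0.7323, 1
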